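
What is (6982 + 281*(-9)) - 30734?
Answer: -26281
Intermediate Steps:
(6982 + 281*(-9)) - 30734 = (6982 - 2529) - 30734 = 4453 - 30734 = -26281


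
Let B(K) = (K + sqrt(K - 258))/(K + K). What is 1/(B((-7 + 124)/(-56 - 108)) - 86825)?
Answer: -1584720774/137592591161615 + 156*I*sqrt(1739589)/137592591161615 ≈ -1.1517e-5 + 1.4954e-9*I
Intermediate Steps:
B(K) = (K + sqrt(-258 + K))/(2*K) (B(K) = (K + sqrt(-258 + K))/((2*K)) = (K + sqrt(-258 + K))*(1/(2*K)) = (K + sqrt(-258 + K))/(2*K))
1/(B((-7 + 124)/(-56 - 108)) - 86825) = 1/(((-7 + 124)/(-56 - 108) + sqrt(-258 + (-7 + 124)/(-56 - 108)))/(2*(((-7 + 124)/(-56 - 108)))) - 86825) = 1/((117/(-164) + sqrt(-258 + 117/(-164)))/(2*((117/(-164)))) - 86825) = 1/((117*(-1/164) + sqrt(-258 + 117*(-1/164)))/(2*((117*(-1/164)))) - 86825) = 1/((-117/164 + sqrt(-258 - 117/164))/(2*(-117/164)) - 86825) = 1/((1/2)*(-164/117)*(-117/164 + sqrt(-42429/164)) - 86825) = 1/((1/2)*(-164/117)*(-117/164 + I*sqrt(1739589)/82) - 86825) = 1/((1/2 - I*sqrt(1739589)/117) - 86825) = 1/(-173649/2 - I*sqrt(1739589)/117)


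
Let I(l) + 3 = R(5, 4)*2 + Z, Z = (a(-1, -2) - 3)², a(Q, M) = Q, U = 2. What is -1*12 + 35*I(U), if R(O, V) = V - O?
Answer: 373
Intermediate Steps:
Z = 16 (Z = (-1 - 3)² = (-4)² = 16)
I(l) = 11 (I(l) = -3 + ((4 - 1*5)*2 + 16) = -3 + ((4 - 5)*2 + 16) = -3 + (-1*2 + 16) = -3 + (-2 + 16) = -3 + 14 = 11)
-1*12 + 35*I(U) = -1*12 + 35*11 = -12 + 385 = 373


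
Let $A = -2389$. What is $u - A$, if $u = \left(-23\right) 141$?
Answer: $-854$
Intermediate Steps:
$u = -3243$
$u - A = -3243 - -2389 = -3243 + 2389 = -854$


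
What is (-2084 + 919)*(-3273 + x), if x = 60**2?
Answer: -380955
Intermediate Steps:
x = 3600
(-2084 + 919)*(-3273 + x) = (-2084 + 919)*(-3273 + 3600) = -1165*327 = -380955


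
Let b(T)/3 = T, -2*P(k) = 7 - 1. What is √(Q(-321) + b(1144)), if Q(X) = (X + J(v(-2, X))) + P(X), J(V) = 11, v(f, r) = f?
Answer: √3119 ≈ 55.848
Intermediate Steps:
P(k) = -3 (P(k) = -(7 - 1)/2 = -½*6 = -3)
b(T) = 3*T
Q(X) = 8 + X (Q(X) = (X + 11) - 3 = (11 + X) - 3 = 8 + X)
√(Q(-321) + b(1144)) = √((8 - 321) + 3*1144) = √(-313 + 3432) = √3119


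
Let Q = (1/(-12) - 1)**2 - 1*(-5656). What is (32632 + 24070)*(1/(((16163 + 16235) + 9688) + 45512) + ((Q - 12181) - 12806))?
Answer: -3456392246522983/3153528 ≈ -1.0960e+9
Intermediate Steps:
Q = 814633/144 (Q = (-1/12 - 1)**2 + 5656 = (-13/12)**2 + 5656 = 169/144 + 5656 = 814633/144 ≈ 5657.2)
(32632 + 24070)*(1/(((16163 + 16235) + 9688) + 45512) + ((Q - 12181) - 12806)) = (32632 + 24070)*(1/(((16163 + 16235) + 9688) + 45512) + ((814633/144 - 12181) - 12806)) = 56702*(1/((32398 + 9688) + 45512) + (-939431/144 - 12806)) = 56702*(1/(42086 + 45512) - 2783495/144) = 56702*(1/87598 - 2783495/144) = 56702*(-121914297433/6307056) = -3456392246522983/3153528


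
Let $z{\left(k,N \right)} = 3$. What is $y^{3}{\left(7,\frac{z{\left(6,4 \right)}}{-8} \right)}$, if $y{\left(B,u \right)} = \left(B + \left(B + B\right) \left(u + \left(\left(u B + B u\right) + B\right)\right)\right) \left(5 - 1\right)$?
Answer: $1157625$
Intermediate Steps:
$y{\left(B,u \right)} = 4 B + 8 B \left(B + u + 2 B u\right)$ ($y{\left(B,u \right)} = \left(B + 2 B \left(u + \left(\left(B u + B u\right) + B\right)\right)\right) 4 = \left(B + 2 B \left(u + \left(2 B u + B\right)\right)\right) 4 = \left(B + 2 B \left(u + \left(B + 2 B u\right)\right)\right) 4 = \left(B + 2 B \left(B + u + 2 B u\right)\right) 4 = 4 B + 8 B \left(B + u + 2 B u\right)$)
$y^{3}{\left(7,\frac{z{\left(6,4 \right)}}{-8} \right)} = \left(4 \cdot 7 \left(1 + 2 \cdot 7 + 2 \frac{3}{-8} + 4 \cdot 7 \frac{3}{-8}\right)\right)^{3} = \left(4 \cdot 7 \left(1 + 14 + 2 \cdot 3 \left(- \frac{1}{8}\right) + 4 \cdot 7 \cdot 3 \left(- \frac{1}{8}\right)\right)\right)^{3} = \left(4 \cdot 7 \left(1 + 14 + 2 \left(- \frac{3}{8}\right) + 4 \cdot 7 \left(- \frac{3}{8}\right)\right)\right)^{3} = \left(4 \cdot 7 \left(1 + 14 - \frac{3}{4} - \frac{21}{2}\right)\right)^{3} = \left(4 \cdot 7 \cdot \frac{15}{4}\right)^{3} = 105^{3} = 1157625$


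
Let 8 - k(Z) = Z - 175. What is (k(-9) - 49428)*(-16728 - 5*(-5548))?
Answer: -542186832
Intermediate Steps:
k(Z) = 183 - Z (k(Z) = 8 - (Z - 175) = 8 - (-175 + Z) = 8 + (175 - Z) = 183 - Z)
(k(-9) - 49428)*(-16728 - 5*(-5548)) = ((183 - 1*(-9)) - 49428)*(-16728 - 5*(-5548)) = ((183 + 9) - 49428)*(-16728 + 27740) = (192 - 49428)*11012 = -49236*11012 = -542186832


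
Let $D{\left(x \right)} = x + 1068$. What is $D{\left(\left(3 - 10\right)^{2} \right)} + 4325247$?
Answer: $4326364$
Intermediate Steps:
$D{\left(x \right)} = 1068 + x$
$D{\left(\left(3 - 10\right)^{2} \right)} + 4325247 = \left(1068 + \left(3 - 10\right)^{2}\right) + 4325247 = \left(1068 + \left(-7\right)^{2}\right) + 4325247 = \left(1068 + 49\right) + 4325247 = 1117 + 4325247 = 4326364$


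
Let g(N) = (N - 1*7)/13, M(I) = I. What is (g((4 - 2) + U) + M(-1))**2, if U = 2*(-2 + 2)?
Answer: 324/169 ≈ 1.9172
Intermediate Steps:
U = 0 (U = 2*0 = 0)
g(N) = -7/13 + N/13 (g(N) = (N - 7)*(1/13) = (-7 + N)*(1/13) = -7/13 + N/13)
(g((4 - 2) + U) + M(-1))**2 = ((-7/13 + ((4 - 2) + 0)/13) - 1)**2 = ((-7/13 + (2 + 0)/13) - 1)**2 = ((-7/13 + (1/13)*2) - 1)**2 = ((-7/13 + 2/13) - 1)**2 = (-5/13 - 1)**2 = (-18/13)**2 = 324/169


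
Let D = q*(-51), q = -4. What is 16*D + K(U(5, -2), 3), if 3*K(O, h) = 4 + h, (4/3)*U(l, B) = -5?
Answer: 9799/3 ≈ 3266.3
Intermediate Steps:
U(l, B) = -15/4 (U(l, B) = (¾)*(-5) = -15/4)
K(O, h) = 4/3 + h/3 (K(O, h) = (4 + h)/3 = 4/3 + h/3)
D = 204 (D = -4*(-51) = 204)
16*D + K(U(5, -2), 3) = 16*204 + (4/3 + (⅓)*3) = 3264 + (4/3 + 1) = 3264 + 7/3 = 9799/3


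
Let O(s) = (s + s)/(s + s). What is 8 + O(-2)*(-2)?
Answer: 6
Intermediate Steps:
O(s) = 1 (O(s) = (2*s)/((2*s)) = (2*s)*(1/(2*s)) = 1)
8 + O(-2)*(-2) = 8 + 1*(-2) = 8 - 2 = 6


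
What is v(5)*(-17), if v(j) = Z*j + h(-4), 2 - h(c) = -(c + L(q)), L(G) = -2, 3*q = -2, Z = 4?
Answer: -272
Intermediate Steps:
q = -⅔ (q = (⅓)*(-2) = -⅔ ≈ -0.66667)
h(c) = c (h(c) = 2 - (-1)*(c - 2) = 2 - (-1)*(-2 + c) = 2 - (2 - c) = 2 + (-2 + c) = c)
v(j) = -4 + 4*j (v(j) = 4*j - 4 = -4 + 4*j)
v(5)*(-17) = (-4 + 4*5)*(-17) = (-4 + 20)*(-17) = 16*(-17) = -272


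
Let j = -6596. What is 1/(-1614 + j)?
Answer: -1/8210 ≈ -0.00012180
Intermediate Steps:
1/(-1614 + j) = 1/(-1614 - 6596) = 1/(-8210) = -1/8210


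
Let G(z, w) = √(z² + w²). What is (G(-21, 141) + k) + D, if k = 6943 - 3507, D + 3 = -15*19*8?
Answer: 1153 + 3*√2258 ≈ 1295.6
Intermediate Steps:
G(z, w) = √(w² + z²)
D = -2283 (D = -3 - 15*19*8 = -3 - 285*8 = -3 - 2280 = -2283)
k = 3436
(G(-21, 141) + k) + D = (√(141² + (-21)²) + 3436) - 2283 = (√(19881 + 441) + 3436) - 2283 = (√20322 + 3436) - 2283 = (3*√2258 + 3436) - 2283 = (3436 + 3*√2258) - 2283 = 1153 + 3*√2258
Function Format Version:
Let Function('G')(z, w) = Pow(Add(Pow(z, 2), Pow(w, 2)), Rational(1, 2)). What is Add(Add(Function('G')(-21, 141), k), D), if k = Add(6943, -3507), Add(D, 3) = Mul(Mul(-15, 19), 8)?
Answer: Add(1153, Mul(3, Pow(2258, Rational(1, 2)))) ≈ 1295.6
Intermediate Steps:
Function('G')(z, w) = Pow(Add(Pow(w, 2), Pow(z, 2)), Rational(1, 2))
D = -2283 (D = Add(-3, Mul(Mul(-15, 19), 8)) = Add(-3, Mul(-285, 8)) = Add(-3, -2280) = -2283)
k = 3436
Add(Add(Function('G')(-21, 141), k), D) = Add(Add(Pow(Add(Pow(141, 2), Pow(-21, 2)), Rational(1, 2)), 3436), -2283) = Add(Add(Pow(Add(19881, 441), Rational(1, 2)), 3436), -2283) = Add(Add(Pow(20322, Rational(1, 2)), 3436), -2283) = Add(Add(Mul(3, Pow(2258, Rational(1, 2))), 3436), -2283) = Add(Add(3436, Mul(3, Pow(2258, Rational(1, 2)))), -2283) = Add(1153, Mul(3, Pow(2258, Rational(1, 2))))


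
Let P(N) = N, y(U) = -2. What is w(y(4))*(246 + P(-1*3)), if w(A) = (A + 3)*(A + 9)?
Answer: 1701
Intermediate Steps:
w(A) = (3 + A)*(9 + A)
w(y(4))*(246 + P(-1*3)) = (27 + (-2)**2 + 12*(-2))*(246 - 1*3) = (27 + 4 - 24)*(246 - 3) = 7*243 = 1701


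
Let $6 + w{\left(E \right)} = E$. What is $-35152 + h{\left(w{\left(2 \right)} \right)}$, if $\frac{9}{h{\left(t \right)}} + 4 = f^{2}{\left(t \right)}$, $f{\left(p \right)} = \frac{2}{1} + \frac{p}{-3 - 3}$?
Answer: $- \frac{984175}{28} \approx -35149.0$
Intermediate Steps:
$w{\left(E \right)} = -6 + E$
$f{\left(p \right)} = 2 - \frac{p}{6}$ ($f{\left(p \right)} = 2 \cdot 1 + \frac{p}{-3 - 3} = 2 + \frac{p}{-6} = 2 + p \left(- \frac{1}{6}\right) = 2 - \frac{p}{6}$)
$h{\left(t \right)} = \frac{9}{-4 + \left(2 - \frac{t}{6}\right)^{2}}$
$-35152 + h{\left(w{\left(2 \right)} \right)} = -35152 + \frac{324}{\left(-6 + 2\right) \left(-24 + \left(-6 + 2\right)\right)} = -35152 + \frac{324}{\left(-4\right) \left(-24 - 4\right)} = -35152 + 324 \left(- \frac{1}{4}\right) \frac{1}{-28} = -35152 + 324 \left(- \frac{1}{4}\right) \left(- \frac{1}{28}\right) = -35152 + \frac{81}{28} = - \frac{984175}{28}$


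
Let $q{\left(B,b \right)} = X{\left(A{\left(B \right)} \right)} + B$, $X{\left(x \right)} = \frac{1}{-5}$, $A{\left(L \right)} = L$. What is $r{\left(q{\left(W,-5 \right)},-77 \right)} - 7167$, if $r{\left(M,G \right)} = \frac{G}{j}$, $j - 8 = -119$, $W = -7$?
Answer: $- \frac{795460}{111} \approx -7166.3$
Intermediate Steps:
$j = -111$ ($j = 8 - 119 = -111$)
$X{\left(x \right)} = - \frac{1}{5}$
$q{\left(B,b \right)} = - \frac{1}{5} + B$
$r{\left(M,G \right)} = - \frac{G}{111}$ ($r{\left(M,G \right)} = \frac{G}{-111} = G \left(- \frac{1}{111}\right) = - \frac{G}{111}$)
$r{\left(q{\left(W,-5 \right)},-77 \right)} - 7167 = \left(- \frac{1}{111}\right) \left(-77\right) - 7167 = \frac{77}{111} - 7167 = - \frac{795460}{111}$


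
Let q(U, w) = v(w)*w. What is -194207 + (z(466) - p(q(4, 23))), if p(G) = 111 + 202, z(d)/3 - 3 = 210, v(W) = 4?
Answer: -193881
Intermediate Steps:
z(d) = 639 (z(d) = 9 + 3*210 = 9 + 630 = 639)
q(U, w) = 4*w
p(G) = 313
-194207 + (z(466) - p(q(4, 23))) = -194207 + (639 - 1*313) = -194207 + (639 - 313) = -194207 + 326 = -193881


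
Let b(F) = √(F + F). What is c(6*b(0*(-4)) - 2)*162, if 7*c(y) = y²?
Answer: 648/7 ≈ 92.571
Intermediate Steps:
b(F) = √2*√F (b(F) = √(2*F) = √2*√F)
c(y) = y²/7
c(6*b(0*(-4)) - 2)*162 = ((6*(√2*√(0*(-4))) - 2)²/7)*162 = ((6*(√2*√0) - 2)²/7)*162 = ((6*(√2*0) - 2)²/7)*162 = ((6*0 - 2)²/7)*162 = ((0 - 2)²/7)*162 = ((⅐)*(-2)²)*162 = ((⅐)*4)*162 = (4/7)*162 = 648/7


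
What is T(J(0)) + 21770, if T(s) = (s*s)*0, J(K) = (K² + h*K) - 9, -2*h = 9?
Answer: 21770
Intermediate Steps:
h = -9/2 (h = -½*9 = -9/2 ≈ -4.5000)
J(K) = -9 + K² - 9*K/2 (J(K) = (K² - 9*K/2) - 9 = -9 + K² - 9*K/2)
T(s) = 0 (T(s) = s²*0 = 0)
T(J(0)) + 21770 = 0 + 21770 = 21770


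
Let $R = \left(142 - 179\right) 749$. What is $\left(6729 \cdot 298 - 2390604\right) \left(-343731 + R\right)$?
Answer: $143140402728$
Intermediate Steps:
$R = -27713$ ($R = \left(-37\right) 749 = -27713$)
$\left(6729 \cdot 298 - 2390604\right) \left(-343731 + R\right) = \left(6729 \cdot 298 - 2390604\right) \left(-343731 - 27713\right) = \left(2005242 - 2390604\right) \left(-371444\right) = \left(-385362\right) \left(-371444\right) = 143140402728$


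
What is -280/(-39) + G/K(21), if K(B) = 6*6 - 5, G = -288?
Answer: -2552/1209 ≈ -2.1108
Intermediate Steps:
K(B) = 31 (K(B) = 36 - 5 = 31)
-280/(-39) + G/K(21) = -280/(-39) - 288/31 = -280*(-1/39) - 288*1/31 = 280/39 - 288/31 = -2552/1209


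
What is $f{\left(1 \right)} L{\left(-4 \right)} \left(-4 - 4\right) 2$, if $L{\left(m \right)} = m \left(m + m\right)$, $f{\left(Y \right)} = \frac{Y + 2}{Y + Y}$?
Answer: $-768$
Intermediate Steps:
$f{\left(Y \right)} = \frac{2 + Y}{2 Y}$
$L{\left(m \right)} = 2 m^{2}$ ($L{\left(m \right)} = m 2 m = 2 m^{2}$)
$f{\left(1 \right)} L{\left(-4 \right)} \left(-4 - 4\right) 2 = \frac{2 + 1}{2 \cdot 1} \cdot 2 \left(-4\right)^{2} \left(-4 - 4\right) 2 = \frac{1}{2} \cdot 1 \cdot 3 \cdot 2 \cdot 16 \left(-8\right) 2 = \frac{3 \cdot 32 \left(-8\right)}{2} \cdot 2 = \frac{3}{2} \left(-256\right) 2 = \left(-384\right) 2 = -768$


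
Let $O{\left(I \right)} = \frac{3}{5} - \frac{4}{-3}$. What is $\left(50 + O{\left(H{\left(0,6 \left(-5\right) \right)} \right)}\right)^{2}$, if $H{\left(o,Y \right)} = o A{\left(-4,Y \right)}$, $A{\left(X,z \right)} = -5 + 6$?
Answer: $\frac{606841}{225} \approx 2697.1$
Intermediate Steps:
$A{\left(X,z \right)} = 1$
$H{\left(o,Y \right)} = o$ ($H{\left(o,Y \right)} = o 1 = o$)
$O{\left(I \right)} = \frac{29}{15}$ ($O{\left(I \right)} = 3 \cdot \frac{1}{5} - - \frac{4}{3} = \frac{3}{5} + \frac{4}{3} = \frac{29}{15}$)
$\left(50 + O{\left(H{\left(0,6 \left(-5\right) \right)} \right)}\right)^{2} = \left(50 + \frac{29}{15}\right)^{2} = \left(\frac{779}{15}\right)^{2} = \frac{606841}{225}$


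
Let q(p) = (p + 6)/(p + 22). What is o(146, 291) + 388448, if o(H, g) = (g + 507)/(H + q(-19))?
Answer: 165092794/425 ≈ 3.8845e+5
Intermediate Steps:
q(p) = (6 + p)/(22 + p)
o(H, g) = (507 + g)/(-13/3 + H) (o(H, g) = (g + 507)/(H + (6 - 19)/(22 - 19)) = (507 + g)/(H - 13/3) = (507 + g)/(-13/3 + H))
o(146, 291) + 388448 = 3*(507 + 291)/(-13 + 3*146) + 388448 = 3*798/(-13 + 438) + 388448 = 3*798/425 + 388448 = 3*(1/425)*798 + 388448 = 2394/425 + 388448 = 165092794/425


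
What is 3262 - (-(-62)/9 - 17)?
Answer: 29449/9 ≈ 3272.1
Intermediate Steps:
3262 - (-(-62)/9 - 17) = 3262 - (-31*(-2/9) - 17) = 3262 - (62/9 - 17) = 3262 - 1*(-91/9) = 3262 + 91/9 = 29449/9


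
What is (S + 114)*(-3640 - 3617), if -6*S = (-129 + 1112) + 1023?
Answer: 1598959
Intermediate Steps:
S = -1003/3 (S = -((-129 + 1112) + 1023)/6 = -(983 + 1023)/6 = -⅙*2006 = -1003/3 ≈ -334.33)
(S + 114)*(-3640 - 3617) = (-1003/3 + 114)*(-3640 - 3617) = -661/3*(-7257) = 1598959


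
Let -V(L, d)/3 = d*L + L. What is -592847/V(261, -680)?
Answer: -20443/18333 ≈ -1.1151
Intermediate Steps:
V(L, d) = -3*L - 3*L*d (V(L, d) = -3*(d*L + L) = -3*(L*d + L) = -3*(L + L*d) = -3*L - 3*L*d)
-592847/V(261, -680) = -592847*(-1/(783*(1 - 680))) = -592847/((-3*261*(-679))) = -592847/531657 = -592847*1/531657 = -20443/18333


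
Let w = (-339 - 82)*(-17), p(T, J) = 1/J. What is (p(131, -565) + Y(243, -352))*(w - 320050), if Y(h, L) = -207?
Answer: 36594713708/565 ≈ 6.4769e+7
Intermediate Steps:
w = 7157 (w = -421*(-17) = 7157)
(p(131, -565) + Y(243, -352))*(w - 320050) = (1/(-565) - 207)*(7157 - 320050) = (-1/565 - 207)*(-312893) = -116956/565*(-312893) = 36594713708/565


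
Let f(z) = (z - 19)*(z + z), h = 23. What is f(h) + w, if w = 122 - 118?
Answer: 188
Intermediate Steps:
f(z) = 2*z*(-19 + z) (f(z) = (-19 + z)*(2*z) = 2*z*(-19 + z))
w = 4
f(h) + w = 2*23*(-19 + 23) + 4 = 2*23*4 + 4 = 184 + 4 = 188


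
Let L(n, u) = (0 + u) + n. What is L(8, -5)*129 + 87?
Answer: 474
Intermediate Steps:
L(n, u) = n + u (L(n, u) = u + n = n + u)
L(8, -5)*129 + 87 = (8 - 5)*129 + 87 = 3*129 + 87 = 387 + 87 = 474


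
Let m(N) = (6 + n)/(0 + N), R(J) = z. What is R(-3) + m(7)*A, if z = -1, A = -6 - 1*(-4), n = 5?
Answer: -29/7 ≈ -4.1429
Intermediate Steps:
A = -2 (A = -6 + 4 = -2)
R(J) = -1
m(N) = 11/N (m(N) = (6 + 5)/(0 + N) = 11/N)
R(-3) + m(7)*A = -1 + (11/7)*(-2) = -1 - 22/7 = -29/7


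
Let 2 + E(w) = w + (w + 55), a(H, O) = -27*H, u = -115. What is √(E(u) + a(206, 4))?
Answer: I*√5739 ≈ 75.756*I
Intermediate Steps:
E(w) = 53 + 2*w (E(w) = -2 + (w + (w + 55)) = -2 + (w + (55 + w)) = -2 + (55 + 2*w) = 53 + 2*w)
√(E(u) + a(206, 4)) = √((53 + 2*(-115)) - 27*206) = √((53 - 230) - 5562) = √(-177 - 5562) = √(-5739) = I*√5739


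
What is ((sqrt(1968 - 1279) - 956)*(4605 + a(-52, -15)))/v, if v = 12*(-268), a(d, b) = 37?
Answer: 554719/402 - 2321*sqrt(689)/1608 ≈ 1342.0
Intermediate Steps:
v = -3216
((sqrt(1968 - 1279) - 956)*(4605 + a(-52, -15)))/v = ((sqrt(1968 - 1279) - 956)*(4605 + 37))/(-3216) = ((sqrt(689) - 956)*4642)*(-1/3216) = ((-956 + sqrt(689))*4642)*(-1/3216) = (-4437752 + 4642*sqrt(689))*(-1/3216) = 554719/402 - 2321*sqrt(689)/1608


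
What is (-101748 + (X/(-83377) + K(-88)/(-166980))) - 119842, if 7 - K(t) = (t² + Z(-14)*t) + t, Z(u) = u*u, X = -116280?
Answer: -3085021948522823/13922291460 ≈ -2.2159e+5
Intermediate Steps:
Z(u) = u²
K(t) = 7 - t² - 197*t (K(t) = 7 - ((t² + (-14)²*t) + t) = 7 - ((t² + 196*t) + t) = 7 - (t² + 197*t) = 7 + (-t² - 197*t) = 7 - t² - 197*t)
(-101748 + (X/(-83377) + K(-88)/(-166980))) - 119842 = (-101748 + (-116280/(-83377) + (7 - 1*(-88)² - 197*(-88))/(-166980))) - 119842 = (-101748 + (-116280*(-1/83377) + (7 - 1*7744 + 17336)*(-1/166980))) - 119842 = (-101748 + (116280/83377 + (7 - 7744 + 17336)*(-1/166980))) - 119842 = (-101748 + (116280/83377 + 9599*(-1/166980))) - 119842 = (-101748 + (116280/83377 - 9599/166980)) - 119842 = (-101748 + 18616098577/13922291460) - 119842 = -1416546695373503/13922291460 - 119842 = -3085021948522823/13922291460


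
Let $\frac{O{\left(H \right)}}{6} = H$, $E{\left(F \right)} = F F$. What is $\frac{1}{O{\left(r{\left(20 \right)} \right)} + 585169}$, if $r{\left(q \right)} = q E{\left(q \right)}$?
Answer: $\frac{1}{633169} \approx 1.5794 \cdot 10^{-6}$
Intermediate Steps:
$E{\left(F \right)} = F^{2}$
$r{\left(q \right)} = q^{3}$ ($r{\left(q \right)} = q q^{2} = q^{3}$)
$O{\left(H \right)} = 6 H$
$\frac{1}{O{\left(r{\left(20 \right)} \right)} + 585169} = \frac{1}{6 \cdot 20^{3} + 585169} = \frac{1}{6 \cdot 8000 + 585169} = \frac{1}{48000 + 585169} = \frac{1}{633169}$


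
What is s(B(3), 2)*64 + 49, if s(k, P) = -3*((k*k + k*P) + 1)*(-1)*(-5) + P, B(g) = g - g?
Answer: -783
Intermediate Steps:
B(g) = 0
s(k, P) = -15 + P - 15*k² - 15*P*k (s(k, P) = -3*((k² + P*k) + 1)*(-1)*(-5) + P = -3*(1 + k² + P*k)*(-1)*(-5) + P = -3*(-1 - k² - P*k)*(-5) + P = -3*(5 + 5*k² + 5*P*k) + P = (-15 - 15*k² - 15*P*k) + P = -15 + P - 15*k² - 15*P*k)
s(B(3), 2)*64 + 49 = (-15 + 2 - 15*0² - 15*2*0)*64 + 49 = (-15 + 2 - 15*0 + 0)*64 + 49 = (-15 + 2 + 0 + 0)*64 + 49 = -13*64 + 49 = -832 + 49 = -783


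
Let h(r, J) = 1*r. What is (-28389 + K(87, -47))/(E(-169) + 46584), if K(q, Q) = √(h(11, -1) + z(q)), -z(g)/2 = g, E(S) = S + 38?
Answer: -28389/46453 + I*√163/46453 ≈ -0.61113 + 0.00027484*I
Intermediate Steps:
E(S) = 38 + S
h(r, J) = r
z(g) = -2*g
K(q, Q) = √(11 - 2*q)
(-28389 + K(87, -47))/(E(-169) + 46584) = (-28389 + √(11 - 2*87))/((38 - 169) + 46584) = (-28389 + √(11 - 174))/(-131 + 46584) = (-28389 + √(-163))/46453 = (-28389 + I*√163)*(1/46453) = -28389/46453 + I*√163/46453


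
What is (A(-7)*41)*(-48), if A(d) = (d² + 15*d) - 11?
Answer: 131856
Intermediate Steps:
A(d) = -11 + d² + 15*d
(A(-7)*41)*(-48) = ((-11 + (-7)² + 15*(-7))*41)*(-48) = ((-11 + 49 - 105)*41)*(-48) = -67*41*(-48) = -2747*(-48) = 131856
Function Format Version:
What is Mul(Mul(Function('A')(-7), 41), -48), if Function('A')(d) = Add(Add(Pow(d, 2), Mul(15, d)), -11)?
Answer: 131856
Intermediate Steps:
Function('A')(d) = Add(-11, Pow(d, 2), Mul(15, d))
Mul(Mul(Function('A')(-7), 41), -48) = Mul(Mul(Add(-11, Pow(-7, 2), Mul(15, -7)), 41), -48) = Mul(Mul(Add(-11, 49, -105), 41), -48) = Mul(Mul(-67, 41), -48) = Mul(-2747, -48) = 131856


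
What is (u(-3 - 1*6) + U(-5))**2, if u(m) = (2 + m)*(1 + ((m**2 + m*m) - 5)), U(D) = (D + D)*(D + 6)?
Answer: 1245456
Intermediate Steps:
U(D) = 2*D*(6 + D) (U(D) = (2*D)*(6 + D) = 2*D*(6 + D))
u(m) = (-4 + 2*m**2)*(2 + m) (u(m) = (2 + m)*(1 + ((m**2 + m**2) - 5)) = (2 + m)*(1 + (2*m**2 - 5)) = (2 + m)*(1 + (-5 + 2*m**2)) = (2 + m)*(-4 + 2*m**2) = (-4 + 2*m**2)*(2 + m))
(u(-3 - 1*6) + U(-5))**2 = ((-8 - 4*(-3 - 1*6) + 2*(-3 - 1*6)**3 + 4*(-3 - 1*6)**2) + 2*(-5)*(6 - 5))**2 = ((-8 - 4*(-3 - 6) + 2*(-3 - 6)**3 + 4*(-3 - 6)**2) + 2*(-5)*1)**2 = ((-8 - 4*(-9) + 2*(-9)**3 + 4*(-9)**2) - 10)**2 = ((-8 + 36 + 2*(-729) + 4*81) - 10)**2 = ((-8 + 36 - 1458 + 324) - 10)**2 = (-1106 - 10)**2 = (-1116)**2 = 1245456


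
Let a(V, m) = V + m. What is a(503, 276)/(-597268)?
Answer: -779/597268 ≈ -0.0013043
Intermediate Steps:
a(503, 276)/(-597268) = (503 + 276)/(-597268) = 779*(-1/597268) = -779/597268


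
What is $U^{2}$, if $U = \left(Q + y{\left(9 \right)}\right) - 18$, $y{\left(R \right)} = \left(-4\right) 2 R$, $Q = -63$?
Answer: $23409$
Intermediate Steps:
$y{\left(R \right)} = - 8 R$
$U = -153$ ($U = \left(-63 - 72\right) - 18 = -135 - 18 = -153$)
$U^{2} = \left(-153\right)^{2} = 23409$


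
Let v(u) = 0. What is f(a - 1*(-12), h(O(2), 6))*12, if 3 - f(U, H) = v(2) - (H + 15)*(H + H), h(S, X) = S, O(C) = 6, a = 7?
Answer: 3060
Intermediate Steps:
f(U, H) = 3 + 2*H*(15 + H) (f(U, H) = 3 - (0 - (H + 15)*(H + H)) = 3 - (0 - (15 + H)*2*H) = 3 - (0 - 2*H*(15 + H)) = 3 - (-2)*H*(15 + H) = 3 + 2*H*(15 + H))
f(a - 1*(-12), h(O(2), 6))*12 = (3 + 2*6² + 30*6)*12 = (3 + 2*36 + 180)*12 = (3 + 72 + 180)*12 = 255*12 = 3060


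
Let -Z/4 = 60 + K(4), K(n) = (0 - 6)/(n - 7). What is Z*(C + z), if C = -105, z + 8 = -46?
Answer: 39432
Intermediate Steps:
z = -54 (z = -8 - 46 = -54)
K(n) = -6/(-7 + n)
Z = -248 (Z = -4*(60 - 6/(-7 + 4)) = -4*(60 - 6/(-3)) = -4*(60 - 6*(-⅓)) = -4*(60 + 2) = -4*62 = -248)
Z*(C + z) = -248*(-105 - 54) = -248*(-159) = 39432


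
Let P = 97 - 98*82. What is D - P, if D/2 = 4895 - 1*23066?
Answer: -28403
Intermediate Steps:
P = -7939 (P = 97 - 8036 = -7939)
D = -36342 (D = 2*(4895 - 1*23066) = 2*(4895 - 23066) = 2*(-18171) = -36342)
D - P = -36342 - 1*(-7939) = -36342 + 7939 = -28403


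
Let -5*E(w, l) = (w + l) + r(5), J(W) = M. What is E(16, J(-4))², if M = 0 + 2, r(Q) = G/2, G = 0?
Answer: 324/25 ≈ 12.960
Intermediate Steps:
r(Q) = 0 (r(Q) = 0/2 = 0*(½) = 0)
M = 2
J(W) = 2
E(w, l) = -l/5 - w/5 (E(w, l) = -((w + l) + 0)/5 = -((l + w) + 0)/5 = -(l + w)/5 = -l/5 - w/5)
E(16, J(-4))² = (-⅕*2 - ⅕*16)² = (-⅖ - 16/5)² = (-18/5)² = 324/25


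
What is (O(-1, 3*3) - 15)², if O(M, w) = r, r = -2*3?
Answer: 441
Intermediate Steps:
r = -6
O(M, w) = -6
(O(-1, 3*3) - 15)² = (-6 - 15)² = (-21)² = 441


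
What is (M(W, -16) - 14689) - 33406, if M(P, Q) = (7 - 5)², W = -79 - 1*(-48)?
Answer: -48091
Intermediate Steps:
W = -31 (W = -79 + 48 = -31)
M(P, Q) = 4 (M(P, Q) = 2² = 4)
(M(W, -16) - 14689) - 33406 = (4 - 14689) - 33406 = -14685 - 33406 = -48091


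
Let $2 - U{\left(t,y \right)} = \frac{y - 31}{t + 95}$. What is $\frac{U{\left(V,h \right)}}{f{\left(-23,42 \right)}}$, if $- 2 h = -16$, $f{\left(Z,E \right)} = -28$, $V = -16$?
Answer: $- \frac{181}{2212} \approx -0.081826$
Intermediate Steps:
$h = 8$ ($h = \left(- \frac{1}{2}\right) \left(-16\right) = 8$)
$U{\left(t,y \right)} = 2 - \frac{-31 + y}{95 + t}$ ($U{\left(t,y \right)} = 2 - \frac{y - 31}{t + 95} = 2 - \frac{-31 + y}{95 + t}$)
$\frac{U{\left(V,h \right)}}{f{\left(-23,42 \right)}} = \frac{\frac{1}{95 - 16} \left(221 - 8 + 2 \left(-16\right)\right)}{-28} = \frac{221 - 8 - 32}{79} \left(- \frac{1}{28}\right) = \frac{1}{79} \cdot 181 \left(- \frac{1}{28}\right) = \frac{181}{79} \left(- \frac{1}{28}\right) = - \frac{181}{2212}$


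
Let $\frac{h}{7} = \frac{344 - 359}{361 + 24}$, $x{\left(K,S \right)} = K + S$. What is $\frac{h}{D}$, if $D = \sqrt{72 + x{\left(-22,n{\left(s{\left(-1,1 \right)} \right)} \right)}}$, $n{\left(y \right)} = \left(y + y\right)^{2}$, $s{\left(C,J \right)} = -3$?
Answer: $- \frac{3 \sqrt{86}}{946} \approx -0.029409$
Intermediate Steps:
$n{\left(y \right)} = 4 y^{2}$ ($n{\left(y \right)} = \left(2 y\right)^{2} = 4 y^{2}$)
$h = - \frac{3}{11}$ ($h = 7 \frac{344 - 359}{361 + 24} = 7 \left(- \frac{15}{385}\right) = 7 \left(\left(-15\right) \frac{1}{385}\right) = 7 \left(- \frac{3}{77}\right) = - \frac{3}{11} \approx -0.27273$)
$D = \sqrt{86}$ ($D = \sqrt{72 - \left(22 - 4 \left(-3\right)^{2}\right)} = \sqrt{72 + \left(-22 + 4 \cdot 9\right)} = \sqrt{72 + \left(-22 + 36\right)} = \sqrt{72 + 14} = \sqrt{86} \approx 9.2736$)
$\frac{h}{D} = - \frac{3}{11 \sqrt{86}} = - \frac{3 \frac{\sqrt{86}}{86}}{11} = - \frac{3 \sqrt{86}}{946}$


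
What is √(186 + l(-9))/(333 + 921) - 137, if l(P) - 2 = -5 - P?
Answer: -137 + 4*√3/627 ≈ -136.99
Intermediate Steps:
l(P) = -3 - P (l(P) = 2 + (-5 - P) = -3 - P)
√(186 + l(-9))/(333 + 921) - 137 = √(186 + (-3 - 1*(-9)))/(333 + 921) - 137 = √(186 + (-3 + 9))/1254 - 137 = √(186 + 6)*(1/1254) - 137 = √192*(1/1254) - 137 = (8*√3)*(1/1254) - 137 = 4*√3/627 - 137 = -137 + 4*√3/627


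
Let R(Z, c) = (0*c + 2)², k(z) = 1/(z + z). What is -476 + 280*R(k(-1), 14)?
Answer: 644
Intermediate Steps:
k(z) = 1/(2*z)
R(Z, c) = 4 (R(Z, c) = (0 + 2)² = 2² = 4)
-476 + 280*R(k(-1), 14) = -476 + 280*4 = -476 + 1120 = 644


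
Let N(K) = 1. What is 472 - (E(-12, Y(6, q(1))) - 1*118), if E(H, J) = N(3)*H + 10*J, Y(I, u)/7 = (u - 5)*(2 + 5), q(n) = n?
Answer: 2562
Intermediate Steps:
Y(I, u) = -245 + 49*u (Y(I, u) = 7*((u - 5)*(2 + 5)) = 7*((-5 + u)*7) = 7*(-35 + 7*u) = -245 + 49*u)
E(H, J) = H + 10*J (E(H, J) = 1*H + 10*J = H + 10*J)
472 - (E(-12, Y(6, q(1))) - 1*118) = 472 - ((-12 + 10*(-245 + 49*1)) - 1*118) = 472 - ((-12 + 10*(-245 + 49)) - 118) = 472 - ((-12 + 10*(-196)) - 118) = 472 - ((-12 - 1960) - 118) = 472 - (-1972 - 118) = 472 - 1*(-2090) = 472 + 2090 = 2562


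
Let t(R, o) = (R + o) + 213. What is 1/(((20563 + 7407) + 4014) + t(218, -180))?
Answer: 1/32235 ≈ 3.1022e-5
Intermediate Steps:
t(R, o) = 213 + R + o
1/(((20563 + 7407) + 4014) + t(218, -180)) = 1/(((20563 + 7407) + 4014) + (213 + 218 - 180)) = 1/((27970 + 4014) + 251) = 1/(31984 + 251) = 1/32235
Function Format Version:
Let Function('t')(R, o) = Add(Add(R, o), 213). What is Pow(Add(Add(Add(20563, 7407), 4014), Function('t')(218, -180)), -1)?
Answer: Rational(1, 32235) ≈ 3.1022e-5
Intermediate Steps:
Function('t')(R, o) = Add(213, R, o)
Pow(Add(Add(Add(20563, 7407), 4014), Function('t')(218, -180)), -1) = Pow(Add(Add(Add(20563, 7407), 4014), Add(213, 218, -180)), -1) = Pow(Add(Add(27970, 4014), 251), -1) = Pow(Add(31984, 251), -1) = Pow(32235, -1) = Rational(1, 32235)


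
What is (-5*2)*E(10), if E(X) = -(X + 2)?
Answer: 120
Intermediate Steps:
E(X) = -2 - X (E(X) = -(2 + X) = -2 - X)
(-5*2)*E(10) = (-5*2)*(-2 - 1*10) = -10*(-2 - 10) = -10*(-12) = 120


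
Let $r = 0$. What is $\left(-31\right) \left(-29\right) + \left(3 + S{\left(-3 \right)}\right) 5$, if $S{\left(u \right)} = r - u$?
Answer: $929$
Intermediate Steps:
$S{\left(u \right)} = - u$ ($S{\left(u \right)} = 0 - u = - u$)
$\left(-31\right) \left(-29\right) + \left(3 + S{\left(-3 \right)}\right) 5 = \left(-31\right) \left(-29\right) + \left(3 - -3\right) 5 = 899 + \left(3 + 3\right) 5 = 899 + 6 \cdot 5 = 899 + 30 = 929$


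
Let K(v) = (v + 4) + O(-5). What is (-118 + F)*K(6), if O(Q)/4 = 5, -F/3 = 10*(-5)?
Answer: 960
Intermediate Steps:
F = 150 (F = -30*(-5) = -3*(-50) = 150)
O(Q) = 20 (O(Q) = 4*5 = 20)
K(v) = 24 + v (K(v) = (v + 4) + 20 = (4 + v) + 20 = 24 + v)
(-118 + F)*K(6) = (-118 + 150)*(24 + 6) = 32*30 = 960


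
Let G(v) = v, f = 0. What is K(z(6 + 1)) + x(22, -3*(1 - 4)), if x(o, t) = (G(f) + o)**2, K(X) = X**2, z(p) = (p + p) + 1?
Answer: 709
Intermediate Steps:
z(p) = 1 + 2*p (z(p) = 2*p + 1 = 1 + 2*p)
x(o, t) = o**2 (x(o, t) = (0 + o)**2 = o**2)
K(z(6 + 1)) + x(22, -3*(1 - 4)) = (1 + 2*(6 + 1))**2 + 22**2 = (1 + 2*7)**2 + 484 = (1 + 14)**2 + 484 = 15**2 + 484 = 225 + 484 = 709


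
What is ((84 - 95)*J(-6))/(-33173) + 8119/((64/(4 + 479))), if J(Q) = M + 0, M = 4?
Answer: 130087159337/2123072 ≈ 61273.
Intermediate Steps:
J(Q) = 4 (J(Q) = 4 + 0 = 4)
((84 - 95)*J(-6))/(-33173) + 8119/((64/(4 + 479))) = ((84 - 95)*4)/(-33173) + 8119/((64/(4 + 479))) = -11*4*(-1/33173) + 8119/((64/483)) = -44*(-1/33173) + 8119/((64*(1/483))) = 44/33173 + 8119/(64/483) = 44/33173 + 8119*(483/64) = 44/33173 + 3921477/64 = 130087159337/2123072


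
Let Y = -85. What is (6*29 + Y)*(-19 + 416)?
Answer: 35333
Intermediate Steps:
(6*29 + Y)*(-19 + 416) = (6*29 - 85)*(-19 + 416) = (174 - 85)*397 = 89*397 = 35333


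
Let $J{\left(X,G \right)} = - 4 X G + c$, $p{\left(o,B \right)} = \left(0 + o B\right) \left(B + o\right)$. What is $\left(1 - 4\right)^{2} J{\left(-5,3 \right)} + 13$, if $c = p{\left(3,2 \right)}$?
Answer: $823$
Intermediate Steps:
$p{\left(o,B \right)} = B o \left(B + o\right)$ ($p{\left(o,B \right)} = \left(0 + B o\right) \left(B + o\right) = B o \left(B + o\right)$)
$c = 30$ ($c = 2 \cdot 3 \left(2 + 3\right) = 2 \cdot 3 \cdot 5 = 30$)
$J{\left(X,G \right)} = 30 - 4 G X$ ($J{\left(X,G \right)} = - 4 X G + 30 = - 4 G X + 30 = 30 - 4 G X$)
$\left(1 - 4\right)^{2} J{\left(-5,3 \right)} + 13 = \left(1 - 4\right)^{2} \left(30 - 12 \left(-5\right)\right) + 13 = \left(-3\right)^{2} \left(30 + 60\right) + 13 = 9 \cdot 90 + 13 = 810 + 13 = 823$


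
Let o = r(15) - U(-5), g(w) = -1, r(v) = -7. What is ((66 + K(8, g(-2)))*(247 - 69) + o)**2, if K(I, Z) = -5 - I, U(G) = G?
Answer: 88962624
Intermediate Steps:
o = -2 (o = -7 - 1*(-5) = -7 + 5 = -2)
((66 + K(8, g(-2)))*(247 - 69) + o)**2 = ((66 + (-5 - 1*8))*(247 - 69) - 2)**2 = ((66 + (-5 - 8))*178 - 2)**2 = ((66 - 13)*178 - 2)**2 = (53*178 - 2)**2 = (9434 - 2)**2 = 9432**2 = 88962624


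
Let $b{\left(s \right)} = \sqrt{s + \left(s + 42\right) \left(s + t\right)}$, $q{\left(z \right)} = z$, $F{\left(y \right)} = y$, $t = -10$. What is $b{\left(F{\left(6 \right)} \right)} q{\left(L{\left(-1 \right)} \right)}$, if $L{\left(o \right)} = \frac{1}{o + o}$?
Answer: $- \frac{i \sqrt{186}}{2} \approx - 6.8191 i$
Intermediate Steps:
$L{\left(o \right)} = \frac{1}{2 o}$
$b{\left(s \right)} = \sqrt{s + \left(-10 + s\right) \left(42 + s\right)}$ ($b{\left(s \right)} = \sqrt{s + \left(s + 42\right) \left(s - 10\right)} = \sqrt{s + \left(42 + s\right) \left(-10 + s\right)} = \sqrt{s + \left(-10 + s\right) \left(42 + s\right)}$)
$b{\left(F{\left(6 \right)} \right)} q{\left(L{\left(-1 \right)} \right)} = \sqrt{-420 + 6^{2} + 33 \cdot 6} \frac{1}{2 \left(-1\right)} = \sqrt{-420 + 36 + 198} \cdot \frac{1}{2} \left(-1\right) = \sqrt{-186} \left(- \frac{1}{2}\right) = i \sqrt{186} \left(- \frac{1}{2}\right) = - \frac{i \sqrt{186}}{2}$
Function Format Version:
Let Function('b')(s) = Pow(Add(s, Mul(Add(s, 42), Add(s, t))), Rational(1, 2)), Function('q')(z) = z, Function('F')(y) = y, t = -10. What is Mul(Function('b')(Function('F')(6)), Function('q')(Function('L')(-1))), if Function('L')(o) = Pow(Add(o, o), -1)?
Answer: Mul(Rational(-1, 2), I, Pow(186, Rational(1, 2))) ≈ Mul(-6.8191, I)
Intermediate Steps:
Function('L')(o) = Mul(Rational(1, 2), Pow(o, -1)) (Function('L')(o) = Pow(Mul(2, o), -1) = Mul(Rational(1, 2), Pow(o, -1)))
Function('b')(s) = Pow(Add(s, Mul(Add(-10, s), Add(42, s))), Rational(1, 2)) (Function('b')(s) = Pow(Add(s, Mul(Add(s, 42), Add(s, -10))), Rational(1, 2)) = Pow(Add(s, Mul(Add(42, s), Add(-10, s))), Rational(1, 2)) = Pow(Add(s, Mul(Add(-10, s), Add(42, s))), Rational(1, 2)))
Mul(Function('b')(Function('F')(6)), Function('q')(Function('L')(-1))) = Mul(Pow(Add(-420, Pow(6, 2), Mul(33, 6)), Rational(1, 2)), Mul(Rational(1, 2), Pow(-1, -1))) = Mul(Pow(Add(-420, 36, 198), Rational(1, 2)), Mul(Rational(1, 2), -1)) = Mul(Pow(-186, Rational(1, 2)), Rational(-1, 2)) = Mul(Mul(I, Pow(186, Rational(1, 2))), Rational(-1, 2)) = Mul(Rational(-1, 2), I, Pow(186, Rational(1, 2)))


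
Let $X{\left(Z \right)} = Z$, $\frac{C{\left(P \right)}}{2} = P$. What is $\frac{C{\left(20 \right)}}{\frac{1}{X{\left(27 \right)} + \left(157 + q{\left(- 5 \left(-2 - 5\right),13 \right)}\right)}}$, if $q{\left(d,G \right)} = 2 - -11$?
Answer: $7880$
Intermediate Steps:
$C{\left(P \right)} = 2 P$
$q{\left(d,G \right)} = 13$ ($q{\left(d,G \right)} = 2 + 11 = 13$)
$\frac{C{\left(20 \right)}}{\frac{1}{X{\left(27 \right)} + \left(157 + q{\left(- 5 \left(-2 - 5\right),13 \right)}\right)}} = \frac{2 \cdot 20}{\frac{1}{27 + \left(157 + 13\right)}} = \frac{40}{\frac{1}{27 + 170}} = \frac{40}{\frac{1}{197}} = 40 \frac{1}{\frac{1}{197}} = 40 \cdot 197 = 7880$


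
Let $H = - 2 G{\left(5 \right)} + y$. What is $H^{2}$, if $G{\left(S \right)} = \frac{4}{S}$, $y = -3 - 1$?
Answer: $\frac{784}{25} \approx 31.36$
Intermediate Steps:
$y = -4$
$H = - \frac{28}{5}$ ($H = - 2 \cdot \frac{4}{5} - 4 = - 2 \cdot 4 \cdot \frac{1}{5} - 4 = \left(-2\right) \frac{4}{5} - 4 = - \frac{8}{5} - 4 = - \frac{28}{5} \approx -5.6$)
$H^{2} = \left(- \frac{28}{5}\right)^{2} = \frac{784}{25}$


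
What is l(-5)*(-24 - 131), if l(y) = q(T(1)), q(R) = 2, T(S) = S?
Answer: -310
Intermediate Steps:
l(y) = 2
l(-5)*(-24 - 131) = 2*(-24 - 131) = 2*(-155) = -310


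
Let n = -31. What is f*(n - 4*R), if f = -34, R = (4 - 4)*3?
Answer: 1054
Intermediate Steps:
R = 0 (R = 0*3 = 0)
f*(n - 4*R) = -34*(-31 - 4*0) = -34*(-31 + 0) = -34*(-31) = 1054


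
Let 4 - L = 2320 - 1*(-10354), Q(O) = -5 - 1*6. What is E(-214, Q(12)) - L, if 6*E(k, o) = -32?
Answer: 37994/3 ≈ 12665.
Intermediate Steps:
Q(O) = -11 (Q(O) = -5 - 6 = -11)
E(k, o) = -16/3 (E(k, o) = (⅙)*(-32) = -16/3)
L = -12670 (L = 4 - (2320 - 1*(-10354)) = 4 - (2320 + 10354) = 4 - 1*12674 = 4 - 12674 = -12670)
E(-214, Q(12)) - L = -16/3 - 1*(-12670) = -16/3 + 12670 = 37994/3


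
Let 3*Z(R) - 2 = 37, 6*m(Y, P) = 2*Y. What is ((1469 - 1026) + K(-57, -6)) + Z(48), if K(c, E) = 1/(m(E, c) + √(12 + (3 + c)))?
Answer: 10487/23 - I*√42/46 ≈ 455.96 - 0.14089*I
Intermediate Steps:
m(Y, P) = Y/3 (m(Y, P) = (2*Y)/6 = Y/3)
K(c, E) = 1/(√(15 + c) + E/3) (K(c, E) = 1/(E/3 + √(12 + (3 + c))) = 1/(E/3 + √(15 + c)) = 1/(√(15 + c) + E/3))
Z(R) = 13 (Z(R) = ⅔ + (⅓)*37 = ⅔ + 37/3 = 13)
((1469 - 1026) + K(-57, -6)) + Z(48) = ((1469 - 1026) + 3/(-6 + 3*√(15 - 57))) + 13 = (443 + 3/(-6 + 3*√(-42))) + 13 = (443 + 3/(-6 + 3*(I*√42))) + 13 = (443 + 3/(-6 + 3*I*√42)) + 13 = 456 + 3/(-6 + 3*I*√42)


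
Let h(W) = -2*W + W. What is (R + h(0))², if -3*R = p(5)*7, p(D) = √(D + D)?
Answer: 490/9 ≈ 54.444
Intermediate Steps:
h(W) = -W
p(D) = √2*√D (p(D) = √(2*D) = √2*√D)
R = -7*√10/3 (R = -√2*√5*7/3 = -√10*7/3 = -7*√10/3 ≈ -7.3786)
(R + h(0))² = (-7*√10/3 - 1*0)² = (-7*√10/3 + 0)² = (-7*√10/3)² = 490/9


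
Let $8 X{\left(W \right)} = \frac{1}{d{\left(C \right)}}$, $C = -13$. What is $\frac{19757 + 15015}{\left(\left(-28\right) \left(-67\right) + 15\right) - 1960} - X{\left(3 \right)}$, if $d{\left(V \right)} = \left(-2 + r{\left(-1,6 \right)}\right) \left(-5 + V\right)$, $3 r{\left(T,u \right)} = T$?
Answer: $- \frac{3894487}{7728} \approx -503.94$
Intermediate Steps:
$r{\left(T,u \right)} = \frac{T}{3}$
$d{\left(V \right)} = \frac{35}{3} - \frac{7 V}{3}$ ($d{\left(V \right)} = \left(-2 + \frac{1}{3} \left(-1\right)\right) \left(-5 + V\right) = \left(-2 - \frac{1}{3}\right) \left(-5 + V\right) = - \frac{7 \left(-5 + V\right)}{3} = \frac{35}{3} - \frac{7 V}{3}$)
$X{\left(W \right)} = \frac{1}{336}$ ($X{\left(W \right)} = \frac{1}{8 \left(\frac{35}{3} - - \frac{91}{3}\right)} = \frac{1}{8 \left(\frac{35}{3} + \frac{91}{3}\right)} = \frac{1}{8 \cdot 42} = \frac{1}{8} \cdot \frac{1}{42} = \frac{1}{336}$)
$\frac{19757 + 15015}{\left(\left(-28\right) \left(-67\right) + 15\right) - 1960} - X{\left(3 \right)} = \frac{19757 + 15015}{\left(\left(-28\right) \left(-67\right) + 15\right) - 1960} - \frac{1}{336} = \frac{34772}{\left(1876 + 15\right) - 1960} - \frac{1}{336} = \frac{34772}{1891 - 1960} - \frac{1}{336} = \frac{34772}{-69} - \frac{1}{336} = 34772 \left(- \frac{1}{69}\right) - \frac{1}{336} = - \frac{34772}{69} - \frac{1}{336} = - \frac{3894487}{7728}$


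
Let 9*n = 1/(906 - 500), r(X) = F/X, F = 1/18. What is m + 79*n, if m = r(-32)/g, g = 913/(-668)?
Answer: 203639/8896272 ≈ 0.022890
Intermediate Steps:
F = 1/18 ≈ 0.055556
g = -913/668 (g = 913*(-1/668) = -913/668 ≈ -1.3668)
r(X) = 1/(18*X)
n = 1/3654 (n = 1/(9*(906 - 500)) = (⅑)/406 = (⅑)*(1/406) = 1/3654 ≈ 0.00027367)
m = 167/131472 (m = ((1/18)/(-32))/(-913/668) = ((1/18)*(-1/32))*(-668/913) = -1/576*(-668/913) = 167/131472 ≈ 0.0012702)
m + 79*n = 167/131472 + 79*(1/3654) = 167/131472 + 79/3654 = 203639/8896272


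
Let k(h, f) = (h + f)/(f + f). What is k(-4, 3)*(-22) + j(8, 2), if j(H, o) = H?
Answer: 35/3 ≈ 11.667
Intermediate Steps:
k(h, f) = (f + h)/(2*f) (k(h, f) = (f + h)/((2*f)) = (f + h)*(1/(2*f)) = (f + h)/(2*f))
k(-4, 3)*(-22) + j(8, 2) = ((½)*(3 - 4)/3)*(-22) + 8 = ((½)*(⅓)*(-1))*(-22) + 8 = -⅙*(-22) + 8 = 11/3 + 8 = 35/3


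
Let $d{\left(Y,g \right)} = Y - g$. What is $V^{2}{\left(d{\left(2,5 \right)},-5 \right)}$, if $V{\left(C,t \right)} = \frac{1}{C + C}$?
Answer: $\frac{1}{36} \approx 0.027778$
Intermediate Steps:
$V{\left(C,t \right)} = \frac{1}{2 C}$
$V^{2}{\left(d{\left(2,5 \right)},-5 \right)} = \left(\frac{1}{2 \left(2 - 5\right)}\right)^{2} = \left(\frac{1}{2 \left(-3\right)}\right)^{2} = \left(\frac{1}{2} \left(- \frac{1}{3}\right)\right)^{2} = \left(- \frac{1}{6}\right)^{2} = \frac{1}{36}$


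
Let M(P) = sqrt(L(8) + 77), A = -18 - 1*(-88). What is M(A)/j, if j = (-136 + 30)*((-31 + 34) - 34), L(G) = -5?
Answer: 3*sqrt(2)/1643 ≈ 0.0025823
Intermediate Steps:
A = 70 (A = -18 + 88 = 70)
M(P) = 6*sqrt(2) (M(P) = sqrt(-5 + 77) = sqrt(72) = 6*sqrt(2))
j = 3286 (j = -106*(3 - 34) = -106*(-31) = 3286)
M(A)/j = (6*sqrt(2))/3286 = (6*sqrt(2))*(1/3286) = 3*sqrt(2)/1643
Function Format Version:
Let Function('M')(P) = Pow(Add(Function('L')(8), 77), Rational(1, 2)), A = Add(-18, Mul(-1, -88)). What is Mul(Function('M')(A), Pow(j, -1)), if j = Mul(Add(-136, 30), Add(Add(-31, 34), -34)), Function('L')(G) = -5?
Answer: Mul(Rational(3, 1643), Pow(2, Rational(1, 2))) ≈ 0.0025823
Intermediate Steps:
A = 70 (A = Add(-18, 88) = 70)
Function('M')(P) = Mul(6, Pow(2, Rational(1, 2))) (Function('M')(P) = Pow(Add(-5, 77), Rational(1, 2)) = Pow(72, Rational(1, 2)) = Mul(6, Pow(2, Rational(1, 2))))
j = 3286 (j = Mul(-106, Add(3, -34)) = Mul(-106, -31) = 3286)
Mul(Function('M')(A), Pow(j, -1)) = Mul(Mul(6, Pow(2, Rational(1, 2))), Pow(3286, -1)) = Mul(Mul(6, Pow(2, Rational(1, 2))), Rational(1, 3286)) = Mul(Rational(3, 1643), Pow(2, Rational(1, 2)))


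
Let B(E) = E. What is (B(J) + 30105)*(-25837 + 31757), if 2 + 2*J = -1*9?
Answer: 178189040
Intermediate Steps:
J = -11/2 (J = -1 + (-1*9)/2 = -1 + (½)*(-9) = -1 - 9/2 = -11/2 ≈ -5.5000)
(B(J) + 30105)*(-25837 + 31757) = (-11/2 + 30105)*(-25837 + 31757) = (60199/2)*5920 = 178189040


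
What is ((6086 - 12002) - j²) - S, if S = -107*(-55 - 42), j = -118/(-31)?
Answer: -15673419/961 ≈ -16309.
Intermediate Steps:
j = 118/31 (j = -118*(-1/31) = 118/31 ≈ 3.8064)
S = 10379 (S = -107*(-97) = 10379)
((6086 - 12002) - j²) - S = ((6086 - 12002) - (118/31)²) - 1*10379 = (-5916 - 1*13924/961) - 10379 = (-5916 - 13924/961) - 10379 = -5699200/961 - 10379 = -15673419/961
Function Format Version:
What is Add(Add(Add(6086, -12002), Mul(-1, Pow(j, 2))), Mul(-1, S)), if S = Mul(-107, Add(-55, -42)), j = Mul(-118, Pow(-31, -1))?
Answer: Rational(-15673419, 961) ≈ -16309.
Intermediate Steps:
j = Rational(118, 31) (j = Mul(-118, Rational(-1, 31)) = Rational(118, 31) ≈ 3.8064)
S = 10379 (S = Mul(-107, -97) = 10379)
Add(Add(Add(6086, -12002), Mul(-1, Pow(j, 2))), Mul(-1, S)) = Add(Add(Add(6086, -12002), Mul(-1, Pow(Rational(118, 31), 2))), Mul(-1, 10379)) = Add(Add(-5916, Mul(-1, Rational(13924, 961))), -10379) = Add(Add(-5916, Rational(-13924, 961)), -10379) = Add(Rational(-5699200, 961), -10379) = Rational(-15673419, 961)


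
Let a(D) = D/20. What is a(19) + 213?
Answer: 4279/20 ≈ 213.95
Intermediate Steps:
a(D) = D/20 (a(D) = D*(1/20) = D/20)
a(19) + 213 = (1/20)*19 + 213 = 19/20 + 213 = 4279/20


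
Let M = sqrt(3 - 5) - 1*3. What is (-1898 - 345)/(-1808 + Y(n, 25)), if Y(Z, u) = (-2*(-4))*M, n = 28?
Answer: 513647/419544 + 2243*I*sqrt(2)/419544 ≈ 1.2243 + 0.0075608*I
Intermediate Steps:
M = -3 + I*sqrt(2) (M = sqrt(-2) - 3 = I*sqrt(2) - 3 = -3 + I*sqrt(2) ≈ -3.0 + 1.4142*I)
Y(Z, u) = -24 + 8*I*sqrt(2) (Y(Z, u) = (-2*(-4))*(-3 + I*sqrt(2)) = 8*(-3 + I*sqrt(2)) = -24 + 8*I*sqrt(2))
(-1898 - 345)/(-1808 + Y(n, 25)) = (-1898 - 345)/(-1808 + (-24 + 8*I*sqrt(2))) = -2243/(-1832 + 8*I*sqrt(2))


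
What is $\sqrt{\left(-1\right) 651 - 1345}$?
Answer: $2 i \sqrt{499} \approx 44.677 i$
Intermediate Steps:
$\sqrt{\left(-1\right) 651 - 1345} = \sqrt{-651 + \left(-2190 + 845\right)} = \sqrt{-651 - 1345} = \sqrt{-1996} = 2 i \sqrt{499}$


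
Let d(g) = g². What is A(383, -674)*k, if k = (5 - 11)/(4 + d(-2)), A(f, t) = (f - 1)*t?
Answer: 193101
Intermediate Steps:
A(f, t) = t*(-1 + f) (A(f, t) = (-1 + f)*t = t*(-1 + f))
k = -¾ (k = (5 - 11)/(4 + (-2)²) = -6/(4 + 4) = -6/8 = -6*⅛ = -¾ ≈ -0.75000)
A(383, -674)*k = -674*(-1 + 383)*(-¾) = -674*382*(-¾) = -257468*(-¾) = 193101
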